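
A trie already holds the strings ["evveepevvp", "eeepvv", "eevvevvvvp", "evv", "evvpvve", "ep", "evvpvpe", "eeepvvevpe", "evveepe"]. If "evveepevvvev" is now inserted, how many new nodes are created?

Walking "evveepevvvev" from the root, the first 9 characters ("evveepevv") follow existing edges; "v" is the first miss.
New nodes needed: |"evveepevvvev"| − 9 = 12 − 9 = 3.

3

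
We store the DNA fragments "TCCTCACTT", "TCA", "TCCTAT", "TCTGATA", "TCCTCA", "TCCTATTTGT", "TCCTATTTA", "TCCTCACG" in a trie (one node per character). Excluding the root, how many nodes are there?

23

For each word, the new-node count is its length minus the longest prefix already in the trie:
  "TCCTCACTT" → 9 new (T, C, C, T, C, A, C, T, T)
  "TCA" → prefix "TC" already present; 1 new (A)
  "TCCTAT" → prefix "TCCT" already present; 2 new (A, T)
  "TCTGATA" → prefix "TC" already present; 5 new (T, G, A, T, A)
  "TCCTCA" → prefix "TCCTCA" already present; 0 new (none)
  "TCCTATTTGT" → prefix "TCCTAT" already present; 4 new (T, T, G, T)
  "TCCTATTTA" → prefix "TCCTATTT" already present; 1 new (A)
  "TCCTCACG" → prefix "TCCTCAC" already present; 1 new (G)
Total nodes = 9 + 1 + 2 + 5 + 0 + 4 + 1 + 1 = 23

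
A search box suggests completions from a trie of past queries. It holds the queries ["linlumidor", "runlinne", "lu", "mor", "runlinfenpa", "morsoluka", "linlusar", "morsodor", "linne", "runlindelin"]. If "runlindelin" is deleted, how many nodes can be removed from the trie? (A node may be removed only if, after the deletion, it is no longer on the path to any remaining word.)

A node on "runlindelin"'s path can go only if nothing else ends at it or branches off below it.
The suffix "delin" (5 nodes) is used only by "runlindelin"; the node for "runlin" still has the child "n", so pruning stops there.
Nodes removed: 5

5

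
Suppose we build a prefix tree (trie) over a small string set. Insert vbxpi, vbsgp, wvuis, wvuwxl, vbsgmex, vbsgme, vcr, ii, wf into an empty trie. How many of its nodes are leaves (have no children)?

8

Leaves are exactly the stored words that no other stored word extends.
Those words: "ii", "vbsgmex", "vbsgp", "vbxpi", "vcr", "wf", "wvuis", "wvuwxl"
Leaf count: 8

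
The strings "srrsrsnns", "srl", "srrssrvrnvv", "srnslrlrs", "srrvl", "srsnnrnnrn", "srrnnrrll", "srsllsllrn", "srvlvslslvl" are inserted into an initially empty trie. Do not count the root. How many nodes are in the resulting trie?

56

For each word, the new-node count is its length minus the longest prefix already in the trie:
  "srrsrsnns" → 9 new (s, r, r, s, r, s, n, n, s)
  "srl" → prefix "sr" already present; 1 new (l)
  "srrssrvrnvv" → prefix "srrs" already present; 7 new (s, r, v, r, n, v, v)
  "srnslrlrs" → prefix "sr" already present; 7 new (n, s, l, r, l, r, s)
  "srrvl" → prefix "srr" already present; 2 new (v, l)
  "srsnnrnnrn" → prefix "sr" already present; 8 new (s, n, n, r, n, n, r, n)
  "srrnnrrll" → prefix "srr" already present; 6 new (n, n, r, r, l, l)
  "srsllsllrn" → prefix "srs" already present; 7 new (l, l, s, l, l, r, n)
  "srvlvslslvl" → prefix "sr" already present; 9 new (v, l, v, s, l, s, l, v, l)
Total nodes = 9 + 1 + 7 + 7 + 2 + 8 + 6 + 7 + 9 = 56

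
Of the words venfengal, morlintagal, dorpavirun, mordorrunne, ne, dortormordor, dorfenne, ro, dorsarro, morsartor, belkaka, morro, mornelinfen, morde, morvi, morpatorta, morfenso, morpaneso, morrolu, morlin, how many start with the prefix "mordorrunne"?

Walk to "mordorrunne"; the words in its subtree are exactly those with that prefix.
Words under "mordorrunne": mordorrunne
Count: 1

1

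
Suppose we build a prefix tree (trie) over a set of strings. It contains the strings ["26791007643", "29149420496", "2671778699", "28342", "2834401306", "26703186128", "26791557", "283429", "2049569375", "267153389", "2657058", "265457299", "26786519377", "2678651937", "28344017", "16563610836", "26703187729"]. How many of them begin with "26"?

Filter for entries beginning with "26":
Words under "26": 265457299, 2657058, 26703186128, 26703187729, 267153389, 2671778699, 2678651937, 26786519377, 26791007643, 26791557
Count: 10

10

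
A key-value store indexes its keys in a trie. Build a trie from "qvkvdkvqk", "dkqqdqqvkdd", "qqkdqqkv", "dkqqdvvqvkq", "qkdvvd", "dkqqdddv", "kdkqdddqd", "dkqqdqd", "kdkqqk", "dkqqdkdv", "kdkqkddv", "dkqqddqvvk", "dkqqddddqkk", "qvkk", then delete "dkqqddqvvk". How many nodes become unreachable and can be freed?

4

A node on "dkqqddqvvk"'s path can go only if nothing else ends at it or branches off below it.
The suffix "qvvk" (4 nodes) is used only by "dkqqddqvvk"; the node for "dkqqdd" still has the child "d", so pruning stops there.
Nodes removed: 4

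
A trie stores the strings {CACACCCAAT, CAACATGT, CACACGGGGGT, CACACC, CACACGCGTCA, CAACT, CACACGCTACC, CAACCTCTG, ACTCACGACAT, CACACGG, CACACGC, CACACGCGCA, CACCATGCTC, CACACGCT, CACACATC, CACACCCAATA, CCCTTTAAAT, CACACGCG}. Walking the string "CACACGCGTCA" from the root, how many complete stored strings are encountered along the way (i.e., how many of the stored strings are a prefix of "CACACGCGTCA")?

Walk "CACACGCGTCA" from the root; an end-of-word marker is hit whenever a stored word is a prefix of "CACACGCGTCA".
Prefixes of the query that are stored words: "CACACGC", "CACACGCG", "CACACGCGTCA"
Count: 3

3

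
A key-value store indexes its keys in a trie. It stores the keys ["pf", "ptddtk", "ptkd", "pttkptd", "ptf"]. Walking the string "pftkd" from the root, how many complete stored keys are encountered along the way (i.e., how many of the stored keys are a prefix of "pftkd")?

1

Check each prefix of "pftkd" against the stored set — each match is an end-marker on the path.
Prefixes of the query that are stored words: "pf"
Count: 1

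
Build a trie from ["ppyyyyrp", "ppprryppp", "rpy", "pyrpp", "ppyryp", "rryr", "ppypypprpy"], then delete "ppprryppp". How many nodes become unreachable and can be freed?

7

A node on "ppprryppp"'s path can go only if nothing else ends at it or branches off below it.
The suffix "prryppp" (7 nodes) is used only by "ppprryppp"; the node for "pp" still has the child "y", so pruning stops there.
Nodes removed: 7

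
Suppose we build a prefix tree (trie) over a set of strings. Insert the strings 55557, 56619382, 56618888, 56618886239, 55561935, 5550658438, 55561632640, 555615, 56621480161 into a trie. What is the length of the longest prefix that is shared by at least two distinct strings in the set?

Equivalently: take the maximum, over all pairs, of their longest common prefix length.
e.g. "56618886239" and "56618888" share the prefix "5661888" of length 7; no pair shares a longer one.
Longest shared-prefix length: 7

7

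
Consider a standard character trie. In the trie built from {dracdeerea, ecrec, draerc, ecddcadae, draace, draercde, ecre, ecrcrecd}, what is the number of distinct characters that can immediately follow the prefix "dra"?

Walk "dra" from the root, arriving at one node.
Distinct next characters after "dra": a, c, e.
That node has 3 child edges.

3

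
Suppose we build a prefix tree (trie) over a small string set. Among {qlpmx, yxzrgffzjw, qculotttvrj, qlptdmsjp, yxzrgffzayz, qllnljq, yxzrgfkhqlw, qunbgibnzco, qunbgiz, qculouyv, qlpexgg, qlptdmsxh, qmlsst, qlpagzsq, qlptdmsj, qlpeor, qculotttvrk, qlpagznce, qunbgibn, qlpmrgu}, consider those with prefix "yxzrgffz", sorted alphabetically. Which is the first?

Words with prefix "yxzrgffz", in lexicographic order: "yxzrgffzayz", "yxzrgffzjw"
The 1st is yxzrgffzayz.

yxzrgffzayz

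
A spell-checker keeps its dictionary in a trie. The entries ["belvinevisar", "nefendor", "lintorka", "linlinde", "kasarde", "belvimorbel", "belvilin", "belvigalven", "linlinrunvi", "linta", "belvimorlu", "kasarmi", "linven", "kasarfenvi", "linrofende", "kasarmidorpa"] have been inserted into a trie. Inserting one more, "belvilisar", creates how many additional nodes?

The longest prefix of "belvilisar" already in the trie is "belvili" (length 7).
So 10 − 7 = 3 new nodes.

3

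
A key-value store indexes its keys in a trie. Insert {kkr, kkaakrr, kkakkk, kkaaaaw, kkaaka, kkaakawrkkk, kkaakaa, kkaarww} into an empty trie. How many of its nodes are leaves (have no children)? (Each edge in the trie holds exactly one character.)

7

A leaf is a node with no children — equivalently, the end of a word that is not a proper prefix of any other stored word.
Those words: "kkaaaaw", "kkaakaa", "kkaakawrkkk", "kkaakrr", "kkaarww", "kkakkk", "kkr"
Leaf count: 7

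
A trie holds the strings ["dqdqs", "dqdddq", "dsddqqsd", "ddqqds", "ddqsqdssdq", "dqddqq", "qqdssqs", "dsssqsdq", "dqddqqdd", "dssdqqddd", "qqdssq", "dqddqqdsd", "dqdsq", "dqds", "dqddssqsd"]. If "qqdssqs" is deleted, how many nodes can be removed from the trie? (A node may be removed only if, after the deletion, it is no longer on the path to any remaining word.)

After clearing the end-marker at "qqdssqs", prune upward until reaching a node still needed by another word.
The suffix "s" (1 node) is used only by "qqdssqs"; "qqdssq" is itself a stored word, so pruning stops there.
Nodes removed: 1

1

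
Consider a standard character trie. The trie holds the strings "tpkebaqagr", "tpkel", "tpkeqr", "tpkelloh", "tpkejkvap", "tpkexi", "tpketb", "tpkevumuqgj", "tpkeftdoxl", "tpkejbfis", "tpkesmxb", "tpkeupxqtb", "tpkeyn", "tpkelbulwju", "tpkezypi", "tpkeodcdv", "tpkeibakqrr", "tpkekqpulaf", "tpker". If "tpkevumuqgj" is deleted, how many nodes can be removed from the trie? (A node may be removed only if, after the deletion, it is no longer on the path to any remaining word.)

7

After clearing the end-marker at "tpkevumuqgj", prune upward until reaching a node still needed by another word.
The suffix "vumuqgj" (7 nodes) is used only by "tpkevumuqgj"; the node for "tpke" still has the child "b", so pruning stops there.
Nodes removed: 7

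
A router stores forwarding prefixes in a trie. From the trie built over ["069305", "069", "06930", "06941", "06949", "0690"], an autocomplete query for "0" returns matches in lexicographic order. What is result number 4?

Filter for "0…" and sort: "069", "0690", "06930", "069305", "06941", "06949"
Position 4: 069305

069305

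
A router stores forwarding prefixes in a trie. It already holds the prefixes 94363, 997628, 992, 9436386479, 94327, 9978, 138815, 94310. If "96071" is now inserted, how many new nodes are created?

4

The longest prefix of "96071" already in the trie is "9" (length 1).
So 5 − 1 = 4 new nodes.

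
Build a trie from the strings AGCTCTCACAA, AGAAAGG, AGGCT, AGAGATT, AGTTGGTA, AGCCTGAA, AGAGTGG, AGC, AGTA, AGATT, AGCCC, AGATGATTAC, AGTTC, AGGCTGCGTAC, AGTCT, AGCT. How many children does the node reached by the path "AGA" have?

Walk "AGA" from the root, arriving at one node.
Distinct next characters after "AGA": A, G, T.
That node has 3 child edges.

3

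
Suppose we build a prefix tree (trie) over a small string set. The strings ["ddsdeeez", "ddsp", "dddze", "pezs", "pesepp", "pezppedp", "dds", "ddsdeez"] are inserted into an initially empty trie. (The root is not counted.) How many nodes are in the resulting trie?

26

For each word, the new-node count is its length minus the longest prefix already in the trie:
  "ddsdeeez" → 8 new (d, d, s, d, e, e, e, z)
  "ddsp" → prefix "dds" already present; 1 new (p)
  "dddze" → prefix "dd" already present; 3 new (d, z, e)
  "pezs" → 4 new (p, e, z, s)
  "pesepp" → prefix "pe" already present; 4 new (s, e, p, p)
  "pezppedp" → prefix "pez" already present; 5 new (p, p, e, d, p)
  "dds" → prefix "dds" already present; 0 new (none)
  "ddsdeez" → prefix "ddsdee" already present; 1 new (z)
Total nodes = 8 + 1 + 3 + 4 + 4 + 5 + 0 + 1 = 26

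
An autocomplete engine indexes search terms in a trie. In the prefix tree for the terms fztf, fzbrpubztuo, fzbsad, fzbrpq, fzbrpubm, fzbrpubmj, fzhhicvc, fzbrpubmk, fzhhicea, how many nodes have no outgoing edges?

8

A leaf is a node with no children — equivalently, the end of a word that is not a proper prefix of any other stored word.
Those words: "fzbrpq", "fzbrpubmj", "fzbrpubmk", "fzbrpubztuo", "fzbsad", "fzhhicea", "fzhhicvc", "fztf"
Leaf count: 8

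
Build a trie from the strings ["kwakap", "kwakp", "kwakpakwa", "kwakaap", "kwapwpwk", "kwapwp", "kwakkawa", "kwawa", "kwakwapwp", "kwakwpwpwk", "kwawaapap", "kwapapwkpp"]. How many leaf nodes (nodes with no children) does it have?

A leaf is a node with no children — equivalently, the end of a word that is not a proper prefix of any other stored word.
Those words: "kwakaap", "kwakap", "kwakkawa", "kwakpakwa", "kwakwapwp", "kwakwpwpwk", "kwapapwkpp", "kwapwpwk", "kwawaapap"
Leaf count: 9

9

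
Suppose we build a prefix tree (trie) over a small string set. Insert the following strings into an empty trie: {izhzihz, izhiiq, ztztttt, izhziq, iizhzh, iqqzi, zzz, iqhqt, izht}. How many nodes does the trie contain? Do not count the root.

33

Insert word by word; a character creates a node only if that edge doesn't already exist:
  "izhzihz" → 7 new (i, z, h, z, i, h, z)
  "izhiiq" → prefix "izh" already present; 3 new (i, i, q)
  "ztztttt" → 7 new (z, t, z, t, t, t, t)
  "izhziq" → prefix "izhzi" already present; 1 new (q)
  "iizhzh" → prefix "i" already present; 5 new (i, z, h, z, h)
  "iqqzi" → prefix "i" already present; 4 new (q, q, z, i)
  "zzz" → prefix "z" already present; 2 new (z, z)
  "iqhqt" → prefix "iq" already present; 3 new (h, q, t)
  "izht" → prefix "izh" already present; 1 new (t)
Total nodes = 7 + 3 + 7 + 1 + 5 + 4 + 2 + 3 + 1 = 33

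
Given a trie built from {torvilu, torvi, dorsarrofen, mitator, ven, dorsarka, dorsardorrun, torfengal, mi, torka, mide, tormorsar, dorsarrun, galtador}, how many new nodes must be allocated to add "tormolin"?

3

"tormo" is already a path in the trie; the remaining "lin" must be added.
Each of the 3 remaining characters creates one node.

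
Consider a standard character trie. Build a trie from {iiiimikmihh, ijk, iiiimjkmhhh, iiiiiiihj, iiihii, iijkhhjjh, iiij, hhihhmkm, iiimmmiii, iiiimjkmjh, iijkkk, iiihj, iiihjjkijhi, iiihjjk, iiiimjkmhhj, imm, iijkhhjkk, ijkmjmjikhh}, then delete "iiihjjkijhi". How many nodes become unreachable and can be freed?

4

A node on "iiihjjkijhi"'s path can go only if nothing else ends at it or branches off below it.
The suffix "ijhi" (4 nodes) is used only by "iiihjjkijhi"; "iiihjjk" is itself a stored word, so pruning stops there.
Nodes removed: 4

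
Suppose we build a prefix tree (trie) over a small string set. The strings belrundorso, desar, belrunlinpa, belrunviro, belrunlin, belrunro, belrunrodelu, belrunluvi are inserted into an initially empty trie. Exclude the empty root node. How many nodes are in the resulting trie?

Trace insertions, counting only characters that open a new branch:
  "belrundorso" → 11 new (b, e, l, r, u, n, d, o, r, s, o)
  "desar" → 5 new (d, e, s, a, r)
  "belrunlinpa" → prefix "belrun" already present; 5 new (l, i, n, p, a)
  "belrunviro" → prefix "belrun" already present; 4 new (v, i, r, o)
  "belrunlin" → prefix "belrunlin" already present; 0 new (none)
  "belrunro" → prefix "belrun" already present; 2 new (r, o)
  "belrunrodelu" → prefix "belrunro" already present; 4 new (d, e, l, u)
  "belrunluvi" → prefix "belrunl" already present; 3 new (u, v, i)
Total nodes = 11 + 5 + 5 + 4 + 0 + 2 + 4 + 3 = 34

34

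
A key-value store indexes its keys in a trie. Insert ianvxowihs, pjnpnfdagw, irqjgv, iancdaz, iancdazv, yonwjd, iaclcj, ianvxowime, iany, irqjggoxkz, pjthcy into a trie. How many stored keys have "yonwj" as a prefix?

1

Traverse to the node for "yonwj", then collect every word in that subtree.
Words under "yonwj": yonwjd
Count: 1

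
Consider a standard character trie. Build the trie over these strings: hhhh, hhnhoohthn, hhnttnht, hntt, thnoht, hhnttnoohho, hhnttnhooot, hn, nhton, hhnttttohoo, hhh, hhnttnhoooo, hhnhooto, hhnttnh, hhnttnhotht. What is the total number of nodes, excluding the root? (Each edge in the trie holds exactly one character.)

52

Count nodes per top-level branch (shared prefixes stored once):
  'h'-branch (hhh, hhhh, hhnhoohthn, hhnhooto, hhnttnh, hhnttnhoooo, hhnttnhooot, hhnttnhotht, hhnttnht, hhnttnoohho, hhnttttohoo, hn, hntt): 41 nodes
  'n'-branch (nhton): 5 nodes
  't'-branch (thnoht): 6 nodes
Sum: 52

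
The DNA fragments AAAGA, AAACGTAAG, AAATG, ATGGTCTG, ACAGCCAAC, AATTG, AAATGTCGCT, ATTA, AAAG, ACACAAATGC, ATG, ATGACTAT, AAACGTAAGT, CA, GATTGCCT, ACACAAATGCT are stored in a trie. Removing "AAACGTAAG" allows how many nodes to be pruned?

0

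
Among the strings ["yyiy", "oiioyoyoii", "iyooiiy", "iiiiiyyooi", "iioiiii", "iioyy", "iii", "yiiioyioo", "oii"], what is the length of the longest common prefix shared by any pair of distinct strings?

3

The deepest shared node is where two words last agree before diverging.
e.g. "iii" and "iiiiiyyooi" share the prefix "iii" of length 3; no pair shares a longer one.
Longest shared-prefix length: 3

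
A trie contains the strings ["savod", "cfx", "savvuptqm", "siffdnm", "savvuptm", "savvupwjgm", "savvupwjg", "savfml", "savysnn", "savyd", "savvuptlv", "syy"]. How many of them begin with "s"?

11

Traverse to the node for "s", then collect every word in that subtree.
Words under "s": savfml, savod, savvuptlv, savvuptm, savvuptqm, savvupwjg, savvupwjgm, savyd, savysnn, siffdnm, syy
Count: 11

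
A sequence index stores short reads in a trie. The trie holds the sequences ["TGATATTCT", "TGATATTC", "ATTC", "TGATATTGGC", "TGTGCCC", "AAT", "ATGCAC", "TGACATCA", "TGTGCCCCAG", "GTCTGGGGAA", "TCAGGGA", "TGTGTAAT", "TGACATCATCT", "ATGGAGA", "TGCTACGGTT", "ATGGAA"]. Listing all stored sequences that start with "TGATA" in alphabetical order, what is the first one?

TGATATTC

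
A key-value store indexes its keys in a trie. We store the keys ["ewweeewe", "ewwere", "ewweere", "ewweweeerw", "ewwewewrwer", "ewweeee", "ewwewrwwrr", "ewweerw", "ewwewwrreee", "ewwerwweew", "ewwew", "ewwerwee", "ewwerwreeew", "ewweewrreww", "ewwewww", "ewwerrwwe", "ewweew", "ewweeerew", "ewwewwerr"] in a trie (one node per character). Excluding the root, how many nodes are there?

65

Insert word by word; a character creates a node only if that edge doesn't already exist:
  "ewweeewe" → 8 new (e, w, w, e, e, e, w, e)
  "ewwere" → prefix "ewwe" already present; 2 new (r, e)
  "ewweere" → prefix "ewwee" already present; 2 new (r, e)
  "ewweweeerw" → prefix "ewwe" already present; 6 new (w, e, e, e, r, w)
  "ewwewewrwer" → prefix "ewwewe" already present; 5 new (w, r, w, e, r)
  "ewweeee" → prefix "ewweee" already present; 1 new (e)
  "ewwewrwwrr" → prefix "ewwew" already present; 5 new (r, w, w, r, r)
  "ewweerw" → prefix "ewweer" already present; 1 new (w)
  "ewwewwrreee" → prefix "ewwew" already present; 6 new (w, r, r, e, e, e)
  "ewwerwweew" → prefix "ewwer" already present; 5 new (w, w, e, e, w)
  "ewwew" → prefix "ewwew" already present; 0 new (none)
  "ewwerwee" → prefix "ewwerw" already present; 2 new (e, e)
  "ewwerwreeew" → prefix "ewwerw" already present; 5 new (r, e, e, e, w)
  "ewweewrreww" → prefix "ewwee" already present; 6 new (w, r, r, e, w, w)
  "ewwewww" → prefix "ewweww" already present; 1 new (w)
  "ewwerrwwe" → prefix "ewwer" already present; 4 new (r, w, w, e)
  "ewweew" → prefix "ewweew" already present; 0 new (none)
  "ewweeerew" → prefix "ewweee" already present; 3 new (r, e, w)
  "ewwewwerr" → prefix "ewweww" already present; 3 new (e, r, r)
Total nodes = 8 + 2 + 2 + 6 + 5 + 1 + 5 + 1 + 6 + 5 + 0 + 2 + 5 + 6 + 1 + 4 + 0 + 3 + 3 = 65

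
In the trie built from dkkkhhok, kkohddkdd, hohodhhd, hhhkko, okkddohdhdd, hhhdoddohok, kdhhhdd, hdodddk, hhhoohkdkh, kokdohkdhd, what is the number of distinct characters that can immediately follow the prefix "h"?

3

The children of the "h" node are the distinct next characters among strings starting with "h".
Distinct next characters after "h": d, h, o.
That node has 3 child edges.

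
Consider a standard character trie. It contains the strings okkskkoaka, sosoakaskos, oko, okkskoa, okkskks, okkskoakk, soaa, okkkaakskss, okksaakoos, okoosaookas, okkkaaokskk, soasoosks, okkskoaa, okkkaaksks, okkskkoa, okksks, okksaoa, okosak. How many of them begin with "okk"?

12

Walk to "okk"; the words in its subtree are exactly those with that prefix.
Matches: "okkkaaksks", "okkkaakskss", "okkkaaokskk", "okksaakoos", "okksaoa", "okkskkoa", "okkskkoaka", "okkskks", "okkskoa", "okkskoaa", "okkskoakk", "okksks"
Count: 12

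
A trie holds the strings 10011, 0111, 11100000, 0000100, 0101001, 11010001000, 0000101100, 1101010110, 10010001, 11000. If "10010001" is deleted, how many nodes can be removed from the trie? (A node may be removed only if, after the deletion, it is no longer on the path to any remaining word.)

4

A node on "10010001"'s path can go only if nothing else ends at it or branches off below it.
The suffix "0001" (4 nodes) is used only by "10010001"; the node for "1001" still has the child "1", so pruning stops there.
Nodes removed: 4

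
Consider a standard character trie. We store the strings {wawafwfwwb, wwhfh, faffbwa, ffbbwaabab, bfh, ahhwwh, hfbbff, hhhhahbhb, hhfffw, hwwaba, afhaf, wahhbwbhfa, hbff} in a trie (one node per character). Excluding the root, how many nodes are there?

77

Count nodes per top-level branch (shared prefixes stored once):
  'a'-branch (afhaf, ahhwwh): 10 nodes
  'b'-branch (bfh): 3 nodes
  'f'-branch (faffbwa, ffbbwaabab): 16 nodes
  'h'-branch (hbff, hfbbff, hhfffw, hhhhahbhb, hwwaba): 26 nodes
  'w'-branch (wahhbwbhfa, wawafwfwwb, wwhfh): 22 nodes
Sum: 77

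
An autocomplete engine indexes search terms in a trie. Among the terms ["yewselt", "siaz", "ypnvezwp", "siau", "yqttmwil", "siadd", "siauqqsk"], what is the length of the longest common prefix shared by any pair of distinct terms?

4

Look for the deepest trie node that still has at least two words in its subtree.
"siau" and "siauqqsk" agree on "siau" (4 characters) before diverging; nothing deeper is shared.
Longest shared-prefix length: 4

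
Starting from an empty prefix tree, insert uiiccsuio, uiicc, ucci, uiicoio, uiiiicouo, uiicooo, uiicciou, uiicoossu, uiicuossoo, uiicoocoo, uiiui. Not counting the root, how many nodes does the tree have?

40

Trie structure (* marks end of a word):
(root)
└─ u
   ├─ c
   │  └─ c
   │     └─ i *
   └─ i
      └─ i
         ├─ c
         │  ├─ c *
         │  │  ├─ i
         │  │  │  └─ o
         │  │  │     └─ u *
         │  │  └─ s
         │  │     └─ u
         │  │        └─ i
         │  │           └─ o *
         │  ├─ o
         │  │  ├─ i
         │  │  │  └─ o *
         │  │  └─ o
         │  │     ├─ c
         │  │     │  └─ o
         │  │     │     └─ o *
         │  │     ├─ o *
         │  │     └─ s
         │  │        └─ s
         │  │           └─ u *
         │  └─ u
         │     └─ o
         │        └─ s
         │           └─ s
         │              └─ o
         │                 └─ o *
         ├─ i
         │  └─ i
         │     └─ c
         │        └─ o
         │           └─ u
         │              └─ o *
         └─ u
            └─ i *
Counting every labelled node above: 40.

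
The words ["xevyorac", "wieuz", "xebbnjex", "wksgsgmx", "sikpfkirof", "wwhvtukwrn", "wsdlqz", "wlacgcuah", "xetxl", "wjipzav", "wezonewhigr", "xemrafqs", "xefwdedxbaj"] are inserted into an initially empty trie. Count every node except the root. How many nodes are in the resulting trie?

Count nodes per top-level branch (shared prefixes stored once):
  's'-branch (sikpfkirof): 10 nodes
  'w'-branch (wezonewhigr, wieuz, wjipzav, wksgsgmx, wlacgcuah, wsdlqz, wwhvtukwrn): 50 nodes
  'x'-branch (xebbnjex, xefwdedxbaj, xemrafqs, xetxl, xevyorac): 32 nodes
Sum: 92

92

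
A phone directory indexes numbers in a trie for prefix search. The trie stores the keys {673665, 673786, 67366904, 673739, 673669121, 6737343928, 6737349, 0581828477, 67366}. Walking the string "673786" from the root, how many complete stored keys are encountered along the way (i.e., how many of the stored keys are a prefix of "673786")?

Traverse "673786" character by character; count nodes along the way that are marked as word ends.
Prefixes of the query that are stored words: "673786"
Count: 1

1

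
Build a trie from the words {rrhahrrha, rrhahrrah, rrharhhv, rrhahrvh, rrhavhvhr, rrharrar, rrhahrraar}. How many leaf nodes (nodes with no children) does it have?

Leaves are exactly the stored words that no other stored word extends.
Those words: "rrhahrraar", "rrhahrrah", "rrhahrrha", "rrhahrvh", "rrharhhv", "rrharrar", "rrhavhvhr"
Leaf count: 7

7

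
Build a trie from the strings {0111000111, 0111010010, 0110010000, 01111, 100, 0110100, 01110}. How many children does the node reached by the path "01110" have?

2

The children of the "01110" node are the distinct next characters among strings starting with "01110".
Distinct next characters after "01110": 0, 1.
That node has 2 child edges.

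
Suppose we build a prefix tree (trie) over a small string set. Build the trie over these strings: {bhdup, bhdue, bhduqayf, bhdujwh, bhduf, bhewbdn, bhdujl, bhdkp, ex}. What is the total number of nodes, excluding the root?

24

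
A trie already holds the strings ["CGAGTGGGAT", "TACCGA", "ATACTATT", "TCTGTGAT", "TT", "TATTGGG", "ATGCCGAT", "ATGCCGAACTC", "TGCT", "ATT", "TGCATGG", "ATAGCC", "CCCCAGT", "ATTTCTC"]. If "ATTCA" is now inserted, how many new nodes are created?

2

Walking "ATTCA" from the root, the first 3 characters ("ATT") follow existing edges; "C" is the first miss.
Each of the 2 remaining characters creates one node.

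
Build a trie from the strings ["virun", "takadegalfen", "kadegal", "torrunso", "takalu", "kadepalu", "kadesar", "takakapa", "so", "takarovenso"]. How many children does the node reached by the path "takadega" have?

Follow the path "takadega" to its node, then look at its outgoing edges.
Distinct next characters after "takadega": l.
That node has 1 child edge.

1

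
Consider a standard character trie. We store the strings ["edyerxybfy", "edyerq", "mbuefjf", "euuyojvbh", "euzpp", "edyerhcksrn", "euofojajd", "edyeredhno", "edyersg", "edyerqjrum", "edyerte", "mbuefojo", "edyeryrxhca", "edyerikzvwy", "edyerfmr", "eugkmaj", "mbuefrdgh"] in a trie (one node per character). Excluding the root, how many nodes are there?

Insert word by word; a character creates a node only if that edge doesn't already exist:
  "edyerxybfy" → 10 new (e, d, y, e, r, x, y, b, f, y)
  "edyerq" → prefix "edyer" already present; 1 new (q)
  "mbuefjf" → 7 new (m, b, u, e, f, j, f)
  "euuyojvbh" → prefix "e" already present; 8 new (u, u, y, o, j, v, b, h)
  "euzpp" → prefix "eu" already present; 3 new (z, p, p)
  "edyerhcksrn" → prefix "edyer" already present; 6 new (h, c, k, s, r, n)
  "euofojajd" → prefix "eu" already present; 7 new (o, f, o, j, a, j, d)
  "edyeredhno" → prefix "edyer" already present; 5 new (e, d, h, n, o)
  "edyersg" → prefix "edyer" already present; 2 new (s, g)
  "edyerqjrum" → prefix "edyerq" already present; 4 new (j, r, u, m)
  "edyerte" → prefix "edyer" already present; 2 new (t, e)
  "mbuefojo" → prefix "mbuef" already present; 3 new (o, j, o)
  "edyeryrxhca" → prefix "edyer" already present; 6 new (y, r, x, h, c, a)
  "edyerikzvwy" → prefix "edyer" already present; 6 new (i, k, z, v, w, y)
  "edyerfmr" → prefix "edyer" already present; 3 new (f, m, r)
  "eugkmaj" → prefix "eu" already present; 5 new (g, k, m, a, j)
  "mbuefrdgh" → prefix "mbuef" already present; 4 new (r, d, g, h)
Total nodes = 10 + 1 + 7 + 8 + 3 + 6 + 7 + 5 + 2 + 4 + 2 + 3 + 6 + 6 + 3 + 5 + 4 = 82

82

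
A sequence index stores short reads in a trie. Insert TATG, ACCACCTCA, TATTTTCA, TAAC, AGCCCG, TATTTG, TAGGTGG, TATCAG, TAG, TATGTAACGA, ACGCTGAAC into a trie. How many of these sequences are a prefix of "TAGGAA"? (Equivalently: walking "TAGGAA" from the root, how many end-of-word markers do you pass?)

Check each prefix of "TAGGAA" against the stored set — each match is an end-marker on the path.
Prefixes of the query that are stored words: "TAG"
Count: 1

1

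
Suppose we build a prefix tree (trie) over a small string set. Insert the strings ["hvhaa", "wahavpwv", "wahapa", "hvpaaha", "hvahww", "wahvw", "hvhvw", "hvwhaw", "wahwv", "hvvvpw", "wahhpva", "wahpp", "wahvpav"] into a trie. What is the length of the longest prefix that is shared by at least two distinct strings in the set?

4

Look for the deepest trie node that still has at least two words in its subtree.
"wahapa" and "wahavpwv" agree on "waha" (4 characters) before diverging; nothing deeper is shared.
Longest shared-prefix length: 4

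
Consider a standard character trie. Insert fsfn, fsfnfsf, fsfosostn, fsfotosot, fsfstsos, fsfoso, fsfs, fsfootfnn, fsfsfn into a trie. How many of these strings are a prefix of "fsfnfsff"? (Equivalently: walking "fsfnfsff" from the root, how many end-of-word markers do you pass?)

Check each prefix of "fsfnfsff" against the stored set — each match is an end-marker on the path.
Prefixes of the query that are stored words: "fsfn", "fsfnfsf"
Count: 2

2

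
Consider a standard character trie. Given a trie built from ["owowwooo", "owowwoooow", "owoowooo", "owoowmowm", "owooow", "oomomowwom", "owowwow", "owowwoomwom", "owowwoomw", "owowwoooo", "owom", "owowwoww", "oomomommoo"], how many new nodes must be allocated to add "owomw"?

1

Walking "owomw" from the root, the first 4 characters ("owom") follow existing edges; "w" is the first miss.
Each of the 1 remaining characters creates one node.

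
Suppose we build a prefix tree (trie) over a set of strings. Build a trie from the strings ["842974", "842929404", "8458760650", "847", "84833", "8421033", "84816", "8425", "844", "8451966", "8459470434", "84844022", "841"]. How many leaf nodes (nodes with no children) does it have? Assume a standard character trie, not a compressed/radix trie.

Leaves are exactly the stored words that no other stored word extends.
Those words: "841", "8421033", "8425", "842929404", "842974", "844", "8451966", "8458760650", "8459470434", "847", "84816", "84833", "84844022"
Leaf count: 13

13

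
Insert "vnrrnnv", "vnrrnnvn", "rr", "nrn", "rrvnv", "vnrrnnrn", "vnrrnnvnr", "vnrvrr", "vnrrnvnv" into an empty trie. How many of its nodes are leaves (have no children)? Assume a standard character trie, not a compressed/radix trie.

6

Leaves are exactly the stored words that no other stored word extends.
Those words: "nrn", "rrvnv", "vnrrnnrn", "vnrrnnvnr", "vnrrnvnv", "vnrvrr"
Leaf count: 6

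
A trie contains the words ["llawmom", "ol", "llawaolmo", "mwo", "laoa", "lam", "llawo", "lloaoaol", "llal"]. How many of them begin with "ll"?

5

Filter for entries beginning with "ll":
Words under "ll": llal, llawaolmo, llawmom, llawo, lloaoaol
Count: 5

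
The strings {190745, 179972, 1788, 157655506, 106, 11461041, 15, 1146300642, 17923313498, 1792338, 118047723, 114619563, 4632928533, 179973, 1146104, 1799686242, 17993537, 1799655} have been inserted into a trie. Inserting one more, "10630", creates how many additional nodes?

2

"106" is already a path in the trie; the remaining "30" must be added.
So 5 − 3 = 2 new nodes.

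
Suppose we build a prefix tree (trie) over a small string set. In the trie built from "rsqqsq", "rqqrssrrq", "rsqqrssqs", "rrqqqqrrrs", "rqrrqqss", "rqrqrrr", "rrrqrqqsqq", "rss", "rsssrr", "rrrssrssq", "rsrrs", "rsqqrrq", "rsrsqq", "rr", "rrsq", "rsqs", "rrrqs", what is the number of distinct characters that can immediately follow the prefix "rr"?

3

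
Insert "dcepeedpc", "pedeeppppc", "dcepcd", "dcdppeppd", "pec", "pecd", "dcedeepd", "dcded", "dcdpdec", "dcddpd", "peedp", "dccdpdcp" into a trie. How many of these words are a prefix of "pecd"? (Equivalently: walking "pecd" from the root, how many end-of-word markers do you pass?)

Traverse "pecd" character by character; count nodes along the way that are marked as word ends.
Prefixes of the query that are stored words: "pec", "pecd"
Count: 2

2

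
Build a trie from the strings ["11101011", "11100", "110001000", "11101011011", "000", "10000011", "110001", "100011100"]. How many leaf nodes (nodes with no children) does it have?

6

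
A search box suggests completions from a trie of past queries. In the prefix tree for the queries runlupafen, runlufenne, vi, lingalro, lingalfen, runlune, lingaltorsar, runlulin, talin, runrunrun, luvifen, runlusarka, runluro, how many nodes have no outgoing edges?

A leaf is a node with no children — equivalently, the end of a word that is not a proper prefix of any other stored word.
Those words: "lingalfen", "lingalro", "lingaltorsar", "luvifen", "runlufenne", "runlulin", "runlune", "runlupafen", "runluro", "runlusarka", "runrunrun", "talin", "vi"
Leaf count: 13

13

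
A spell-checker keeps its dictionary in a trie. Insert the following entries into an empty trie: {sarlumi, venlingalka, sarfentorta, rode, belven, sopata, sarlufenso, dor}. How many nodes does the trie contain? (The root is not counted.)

Insert word by word; a character creates a node only if that edge doesn't already exist:
  "sarlumi" → 7 new (s, a, r, l, u, m, i)
  "venlingalka" → 11 new (v, e, n, l, i, n, g, a, l, k, a)
  "sarfentorta" → prefix "sar" already present; 8 new (f, e, n, t, o, r, t, a)
  "rode" → 4 new (r, o, d, e)
  "belven" → 6 new (b, e, l, v, e, n)
  "sopata" → prefix "s" already present; 5 new (o, p, a, t, a)
  "sarlufenso" → prefix "sarlu" already present; 5 new (f, e, n, s, o)
  "dor" → 3 new (d, o, r)
Total nodes = 7 + 11 + 8 + 4 + 6 + 5 + 5 + 3 = 49

49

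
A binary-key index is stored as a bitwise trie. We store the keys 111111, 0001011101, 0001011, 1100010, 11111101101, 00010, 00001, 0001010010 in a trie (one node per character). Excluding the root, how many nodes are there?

Count nodes per top-level branch (shared prefixes stored once):
  '0'-branch (00001, 00010, 0001010010, 0001011, 0001011101): 16 nodes
  '1'-branch (1100010, 111111, 11111101101): 16 nodes
Sum: 32

32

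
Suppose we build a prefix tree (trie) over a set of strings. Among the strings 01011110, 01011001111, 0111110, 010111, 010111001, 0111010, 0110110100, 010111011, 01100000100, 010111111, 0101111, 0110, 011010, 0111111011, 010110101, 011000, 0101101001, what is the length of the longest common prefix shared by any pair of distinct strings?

8

The deepest shared node is where two words last agree before diverging.
e.g. "0101101001" and "010110101" share the prefix "01011010" of length 8; no pair shares a longer one.
Longest shared-prefix length: 8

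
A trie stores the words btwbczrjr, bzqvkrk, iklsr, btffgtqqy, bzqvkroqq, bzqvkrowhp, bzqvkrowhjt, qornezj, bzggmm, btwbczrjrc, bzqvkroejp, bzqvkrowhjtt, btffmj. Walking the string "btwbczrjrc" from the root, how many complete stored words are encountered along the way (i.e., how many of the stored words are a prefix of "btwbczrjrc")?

Check each prefix of "btwbczrjrc" against the stored set — each match is an end-marker on the path.
Prefixes of the query that are stored words: "btwbczrjr", "btwbczrjrc"
Count: 2

2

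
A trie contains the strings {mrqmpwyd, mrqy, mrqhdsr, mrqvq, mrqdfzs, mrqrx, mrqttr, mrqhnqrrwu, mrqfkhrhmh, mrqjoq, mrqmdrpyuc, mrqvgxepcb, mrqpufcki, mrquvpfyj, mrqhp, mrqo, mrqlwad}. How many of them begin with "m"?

17

Traverse to the node for "m", then collect every word in that subtree.
Words under "m": mrqdfzs, mrqfkhrhmh, mrqhdsr, mrqhnqrrwu, mrqhp, mrqjoq, mrqlwad, mrqmdrpyuc, mrqmpwyd, mrqo, mrqpufcki, mrqrx, mrqttr, mrquvpfyj, mrqvgxepcb, mrqvq, mrqy
Count: 17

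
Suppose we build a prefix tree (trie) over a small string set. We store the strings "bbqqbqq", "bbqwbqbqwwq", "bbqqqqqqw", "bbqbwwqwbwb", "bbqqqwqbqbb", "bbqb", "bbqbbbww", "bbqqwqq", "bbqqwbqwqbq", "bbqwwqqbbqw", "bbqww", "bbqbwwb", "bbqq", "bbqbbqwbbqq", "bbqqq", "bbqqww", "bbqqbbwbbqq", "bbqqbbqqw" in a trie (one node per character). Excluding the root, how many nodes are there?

71

Trace insertions, counting only characters that open a new branch:
  "bbqqbqq" → 7 new (b, b, q, q, b, q, q)
  "bbqwbqbqwwq" → prefix "bbq" already present; 8 new (w, b, q, b, q, w, w, q)
  "bbqqqqqqw" → prefix "bbqq" already present; 5 new (q, q, q, q, w)
  "bbqbwwqwbwb" → prefix "bbq" already present; 8 new (b, w, w, q, w, b, w, b)
  "bbqqqwqbqbb" → prefix "bbqqq" already present; 6 new (w, q, b, q, b, b)
  "bbqb" → prefix "bbqb" already present; 0 new (none)
  "bbqbbbww" → prefix "bbqb" already present; 4 new (b, b, w, w)
  "bbqqwqq" → prefix "bbqq" already present; 3 new (w, q, q)
  "bbqqwbqwqbq" → prefix "bbqqw" already present; 6 new (b, q, w, q, b, q)
  "bbqwwqqbbqw" → prefix "bbqw" already present; 7 new (w, q, q, b, b, q, w)
  "bbqww" → prefix "bbqww" already present; 0 new (none)
  "bbqbwwb" → prefix "bbqbww" already present; 1 new (b)
  "bbqq" → prefix "bbqq" already present; 0 new (none)
  "bbqbbqwbbqq" → prefix "bbqbb" already present; 6 new (q, w, b, b, q, q)
  "bbqqq" → prefix "bbqqq" already present; 0 new (none)
  "bbqqww" → prefix "bbqqw" already present; 1 new (w)
  "bbqqbbwbbqq" → prefix "bbqqb" already present; 6 new (b, w, b, b, q, q)
  "bbqqbbqqw" → prefix "bbqqbb" already present; 3 new (q, q, w)
Total nodes = 7 + 8 + 5 + 8 + 6 + 0 + 4 + 3 + 6 + 7 + 0 + 1 + 0 + 6 + 0 + 1 + 6 + 3 = 71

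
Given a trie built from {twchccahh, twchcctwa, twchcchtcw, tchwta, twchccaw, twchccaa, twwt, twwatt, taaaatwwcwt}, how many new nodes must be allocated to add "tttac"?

4

"t" is already a path in the trie; the remaining "ttac" must be added.
So 5 − 1 = 4 new nodes.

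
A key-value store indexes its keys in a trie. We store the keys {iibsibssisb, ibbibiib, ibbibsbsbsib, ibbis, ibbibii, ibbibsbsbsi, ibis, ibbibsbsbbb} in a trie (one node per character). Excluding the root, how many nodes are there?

Trie structure (* marks end of a word):
(root)
└─ i
   ├─ b
   │  ├─ b
   │  │  └─ i
   │  │     ├─ b
   │  │     │  ├─ i
   │  │     │  │  └─ i *
   │  │     │  │     └─ b *
   │  │     │  └─ s
   │  │     │     └─ b
   │  │     │        └─ s
   │  │     │           └─ b
   │  │     │              ├─ b
   │  │     │              │  └─ b *
   │  │     │              └─ s
   │  │     │                 └─ i *
   │  │     │                    └─ b *
   │  │     └─ s *
   │  └─ i
   │     └─ s *
   └─ i
      └─ b
         └─ s
            └─ i
               └─ b
                  └─ s
                     └─ s
                        └─ i
                           └─ s
                              └─ b *
Counting every labelled node above: 30.

30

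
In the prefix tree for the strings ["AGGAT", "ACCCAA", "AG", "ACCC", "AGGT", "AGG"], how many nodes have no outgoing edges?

Leaves are exactly the stored words that no other stored word extends.
Those words: "ACCCAA", "AGGAT", "AGGT"
Leaf count: 3

3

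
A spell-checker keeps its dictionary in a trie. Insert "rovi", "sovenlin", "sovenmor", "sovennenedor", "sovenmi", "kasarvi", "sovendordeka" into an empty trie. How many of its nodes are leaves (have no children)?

7

A leaf is a node with no children — equivalently, the end of a word that is not a proper prefix of any other stored word.
Those words: "kasarvi", "rovi", "sovendordeka", "sovenlin", "sovenmi", "sovenmor", "sovennenedor"
Leaf count: 7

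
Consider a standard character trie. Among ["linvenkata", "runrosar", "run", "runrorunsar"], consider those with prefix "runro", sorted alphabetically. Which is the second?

runrosar

Words with prefix "runro", in lexicographic order: "runrorunsar", "runrosar"
Position 2: runrosar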